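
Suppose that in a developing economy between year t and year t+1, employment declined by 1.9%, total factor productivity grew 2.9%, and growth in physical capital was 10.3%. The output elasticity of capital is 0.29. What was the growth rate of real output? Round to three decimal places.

Real output grew 4.538%.

Labor's share = 1 − 0.29 = 0.71.
Physical capital: 0.29 × 10.3 = 2.987 pp.
Employment: 0.71 × (-1.9) = -1.349 pp.
Output growth = 2.9 + 1.638 = 4.538%.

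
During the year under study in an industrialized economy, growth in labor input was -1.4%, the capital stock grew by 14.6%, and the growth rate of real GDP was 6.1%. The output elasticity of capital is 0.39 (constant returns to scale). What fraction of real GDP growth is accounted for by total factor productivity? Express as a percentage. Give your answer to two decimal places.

Labor's share = 1 − 0.39 = 0.61.
The capital stock: 0.39 × 14.6 = 5.694 pp.
Labor input: 0.61 × (-1.4) = -0.854 pp.
TFP growth = 6.1 − 4.84 = 1.26%.
TFP share of growth = 1.26 / 6.1 × 100 = 20.6557%.

Total factor productivity accounted for 20.66% of growth.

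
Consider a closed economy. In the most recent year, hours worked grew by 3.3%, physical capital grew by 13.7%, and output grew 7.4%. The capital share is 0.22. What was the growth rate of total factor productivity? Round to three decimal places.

Labor's share = 1 − 0.22 = 0.78.
Physical capital: 0.22 × 13.7 = 3.014 pp.
Hours worked: 0.78 × 3.3 = 2.574 pp.
TFP growth = 7.4 − 5.588 = 1.812%.

Total factor productivity grew 1.812%.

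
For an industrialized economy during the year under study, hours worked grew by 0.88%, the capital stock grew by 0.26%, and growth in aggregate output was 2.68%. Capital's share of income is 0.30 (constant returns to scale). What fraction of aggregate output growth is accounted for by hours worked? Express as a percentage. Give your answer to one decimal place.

23.0%

Labor's share = 1 − 0.3 = 0.7.
Hours worked contributed 0.7 × 0.88 = 0.616 pp.
Share of growth = 0.616 / 2.68 × 100 = 22.985%.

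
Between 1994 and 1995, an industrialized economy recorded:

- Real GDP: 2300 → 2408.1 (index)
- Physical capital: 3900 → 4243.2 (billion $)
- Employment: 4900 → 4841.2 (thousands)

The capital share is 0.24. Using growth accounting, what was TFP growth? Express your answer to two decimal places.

3.50%

Real GDP growth = (2408.1 − 2300) / 2300 = 4.7%.
Physical capital growth = (4243.2 − 3900) / 3900 = 8.8%.
Employment growth = (4841.2 − 4900) / 4900 = -1.2%.
Labor's share = 1 − 0.24 = 0.76.
Physical capital: 0.24 × 8.8 = 2.112 pp.
Employment: 0.76 × (-1.2) = -0.912 pp.
TFP growth = 4.7 − 1.2 = 3.5%.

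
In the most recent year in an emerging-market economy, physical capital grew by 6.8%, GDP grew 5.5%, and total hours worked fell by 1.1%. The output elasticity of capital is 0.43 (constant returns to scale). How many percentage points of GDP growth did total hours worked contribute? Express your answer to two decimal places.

-0.63 percentage points

Labor's share = 1 − 0.43 = 0.57.
Contribution = share × growth = 0.57 × (-1.1) = -0.627 pp.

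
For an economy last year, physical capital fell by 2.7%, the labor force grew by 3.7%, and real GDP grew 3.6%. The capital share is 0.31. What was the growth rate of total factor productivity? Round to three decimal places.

Labor's share = 1 − 0.31 = 0.69.
Physical capital: 0.31 × (-2.7) = -0.837 pp.
The labor force: 0.69 × 3.7 = 2.553 pp.
TFP growth = 3.6 − 1.716 = 1.884%.

Total factor productivity grew 1.884%.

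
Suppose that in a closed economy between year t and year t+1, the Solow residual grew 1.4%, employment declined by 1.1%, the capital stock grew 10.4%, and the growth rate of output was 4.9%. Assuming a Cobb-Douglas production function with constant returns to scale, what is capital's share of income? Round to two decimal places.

Capital's share of income is 0.40.

gY = gA + α·gK + (1−α)·gL, so gY − gA − gL = α(gK − gL).
4.9 − 1.4 + 1.1 = α × (10.4 − (-1.1)).
4.6 = 11.5 α, so α = 0.4.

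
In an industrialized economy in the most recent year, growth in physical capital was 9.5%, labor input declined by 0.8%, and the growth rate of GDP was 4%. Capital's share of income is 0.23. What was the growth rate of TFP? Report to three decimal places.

TFP growth was 2.431%.

Labor's share = 1 − 0.23 = 0.77.
Physical capital: 0.23 × 9.5 = 2.185 pp.
Labor input: 0.77 × (-0.8) = -0.616 pp.
TFP growth = 4 − 1.569 = 2.431%.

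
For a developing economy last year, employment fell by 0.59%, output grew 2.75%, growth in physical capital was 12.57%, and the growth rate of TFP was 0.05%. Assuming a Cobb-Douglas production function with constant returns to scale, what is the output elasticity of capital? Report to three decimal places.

α = 0.250

gY = gA + α·gK + (1−α)·gL, so gY − gA − gL = α(gK − gL).
2.75 − 0.05 + 0.59 = α × (12.57 − (-0.59)).
3.29 = 13.16 α, so α = 0.25.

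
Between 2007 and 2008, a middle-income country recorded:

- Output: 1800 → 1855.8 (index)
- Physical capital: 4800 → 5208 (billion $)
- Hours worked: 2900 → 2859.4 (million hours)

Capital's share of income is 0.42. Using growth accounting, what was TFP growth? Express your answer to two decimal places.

TFP grew 0.34%.

Output growth = (1855.8 − 1800) / 1800 = 3.1%.
Physical capital growth = (5208 − 4800) / 4800 = 8.5%.
Hours worked growth = (2859.4 − 2900) / 2900 = -1.4%.
Labor's share = 1 − 0.42 = 0.58.
Physical capital: 0.42 × 8.5 = 3.57 pp.
Hours worked: 0.58 × (-1.4) = -0.812 pp.
TFP growth = 3.1 − 2.758 = 0.342%.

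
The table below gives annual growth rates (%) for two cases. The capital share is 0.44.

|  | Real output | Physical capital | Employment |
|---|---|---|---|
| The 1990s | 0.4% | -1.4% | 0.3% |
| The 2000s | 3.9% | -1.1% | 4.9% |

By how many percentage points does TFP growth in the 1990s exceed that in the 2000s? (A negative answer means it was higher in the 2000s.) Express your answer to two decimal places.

-0.79 percentage points

Labor's share = 1 − 0.44 = 0.56.
The 1990s: TFP = 0.4 + 0.616 − 0.168 = 0.848%.
The 2000s: TFP = 3.9 + 0.484 − 2.744 = 1.64%.
Difference = 0.848 − (1.64) = -0.792 pp.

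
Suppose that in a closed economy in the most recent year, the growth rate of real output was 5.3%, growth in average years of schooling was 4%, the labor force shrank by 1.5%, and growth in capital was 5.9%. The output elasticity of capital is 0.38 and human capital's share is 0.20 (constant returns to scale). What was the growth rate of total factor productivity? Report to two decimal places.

Total factor productivity grew 2.89%.

Labor's share = 1 − 0.38 − 0.2 = 0.42.
Capital: 0.38 × 5.9 = 2.242 pp.
Average years of schooling: 0.2 × 4 = 0.8 pp.
The labor force: 0.42 × (-1.5) = -0.63 pp.
TFP growth = 5.3 − 2.412 = 2.888%.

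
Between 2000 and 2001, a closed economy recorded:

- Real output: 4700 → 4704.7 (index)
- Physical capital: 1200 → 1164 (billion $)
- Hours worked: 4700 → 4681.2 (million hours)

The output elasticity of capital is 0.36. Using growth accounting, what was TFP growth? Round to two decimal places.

1.44%

Real output growth = (4704.7 − 4700) / 4700 = 0.1%.
Physical capital growth = (1164 − 1200) / 1200 = -3%.
Hours worked growth = (4681.2 − 4700) / 4700 = -0.4%.
Labor's share = 1 − 0.36 = 0.64.
Physical capital: 0.36 × (-3) = -1.08 pp.
Hours worked: 0.64 × (-0.4) = -0.256 pp.
TFP growth = 0.1 + 1.336 = 1.436%.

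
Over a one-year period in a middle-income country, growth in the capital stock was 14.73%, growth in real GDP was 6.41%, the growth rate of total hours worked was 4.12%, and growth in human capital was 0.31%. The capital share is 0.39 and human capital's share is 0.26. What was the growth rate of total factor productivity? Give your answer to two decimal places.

-0.86%

Labor's share = 1 − 0.39 − 0.26 = 0.35.
The capital stock: 0.39 × 14.73 = 5.7447 pp.
Human capital: 0.26 × 0.31 = 0.0806 pp.
Total hours worked: 0.35 × 4.12 = 1.442 pp.
TFP growth = 6.41 − 7.2673 = -0.8573%.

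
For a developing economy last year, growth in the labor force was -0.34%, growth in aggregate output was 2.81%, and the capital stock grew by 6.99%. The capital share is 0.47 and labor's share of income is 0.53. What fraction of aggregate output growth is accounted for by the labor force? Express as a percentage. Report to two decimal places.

-6.41%

Labor's share = 1 − 0.47 = 0.53.
The labor force contributed 0.53 × (-0.34) = -0.1802 pp.
Share of growth = -0.1802 / 2.81 × 100 = -6.4128%.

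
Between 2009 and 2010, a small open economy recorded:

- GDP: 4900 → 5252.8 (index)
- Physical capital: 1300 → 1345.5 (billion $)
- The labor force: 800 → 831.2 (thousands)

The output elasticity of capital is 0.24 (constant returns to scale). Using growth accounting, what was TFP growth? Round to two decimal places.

GDP growth = (5252.8 − 4900) / 4900 = 7.2%.
Physical capital growth = (1345.5 − 1300) / 1300 = 3.5%.
The labor force growth = (831.2 − 800) / 800 = 3.9%.
Labor's share = 1 − 0.24 = 0.76.
Physical capital: 0.24 × 3.5 = 0.84 pp.
The labor force: 0.76 × 3.9 = 2.964 pp.
TFP growth = 7.2 − 3.804 = 3.396%.

3.40%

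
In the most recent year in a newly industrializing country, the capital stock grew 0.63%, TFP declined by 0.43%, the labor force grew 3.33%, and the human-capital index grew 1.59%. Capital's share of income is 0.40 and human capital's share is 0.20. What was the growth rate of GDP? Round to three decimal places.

GDP growth was 1.472%.

Labor's share = 1 − 0.4 − 0.2 = 0.4.
The capital stock: 0.4 × 0.63 = 0.252 pp.
The human-capital index: 0.2 × 1.59 = 0.318 pp.
The labor force: 0.4 × 3.33 = 1.332 pp.
Output growth = -0.43 + 1.902 = 1.472%.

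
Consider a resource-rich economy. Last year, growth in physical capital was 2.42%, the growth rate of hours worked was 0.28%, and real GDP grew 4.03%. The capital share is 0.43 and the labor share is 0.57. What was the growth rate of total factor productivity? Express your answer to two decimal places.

2.83%

Labor's share = 1 − 0.43 = 0.57.
Physical capital: 0.43 × 2.42 = 1.0406 pp.
Hours worked: 0.57 × 0.28 = 0.1596 pp.
TFP growth = 4.03 − 1.2002 = 2.8298%.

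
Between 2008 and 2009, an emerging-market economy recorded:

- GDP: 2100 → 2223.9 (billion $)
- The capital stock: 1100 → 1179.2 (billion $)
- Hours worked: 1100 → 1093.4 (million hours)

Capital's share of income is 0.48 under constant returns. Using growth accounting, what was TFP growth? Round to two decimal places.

GDP growth = (2223.9 − 2100) / 2100 = 5.9%.
The capital stock growth = (1179.2 − 1100) / 1100 = 7.2%.
Hours worked growth = (1093.4 − 1100) / 1100 = -0.6%.
Labor's share = 1 − 0.48 = 0.52.
The capital stock: 0.48 × 7.2 = 3.456 pp.
Hours worked: 0.52 × (-0.6) = -0.312 pp.
TFP growth = 5.9 − 3.144 = 2.756%.

2.76%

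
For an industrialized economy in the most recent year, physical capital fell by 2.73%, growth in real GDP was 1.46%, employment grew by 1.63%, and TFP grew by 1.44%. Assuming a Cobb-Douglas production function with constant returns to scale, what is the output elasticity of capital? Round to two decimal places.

α = 0.37

gY = gA + α·gK + (1−α)·gL, so gY − gA − gL = α(gK − gL).
1.46 − 1.44 − 1.63 = α × (-2.73 − 1.63).
-1.61 = -4.36 α, so α = 0.3693.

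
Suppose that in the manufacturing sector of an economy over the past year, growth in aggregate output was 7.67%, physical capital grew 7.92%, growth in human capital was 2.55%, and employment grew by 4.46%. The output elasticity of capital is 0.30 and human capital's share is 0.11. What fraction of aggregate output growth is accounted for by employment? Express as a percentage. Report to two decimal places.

Employment accounted for 34.31% of growth.

Labor's share = 1 − 0.3 − 0.11 = 0.59.
Employment contributed 0.59 × 4.46 = 2.6314 pp.
Share of growth = 2.6314 / 7.67 × 100 = 34.3077%.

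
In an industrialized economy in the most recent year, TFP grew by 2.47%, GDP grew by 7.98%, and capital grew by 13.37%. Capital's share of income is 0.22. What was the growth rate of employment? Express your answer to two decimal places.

Labor's share = 1 − 0.22 = 0.78.
gY = gA + 0.22×13.37 + 0.78×g.
0.78×g = 7.98 − 2.47 − 2.9414 = 2.5686.
g = 2.5686 / 0.78 = 3.2931%.

Employment growth was 3.29%.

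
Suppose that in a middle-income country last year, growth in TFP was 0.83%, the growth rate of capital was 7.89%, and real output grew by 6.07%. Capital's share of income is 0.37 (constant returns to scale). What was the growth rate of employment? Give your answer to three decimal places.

Labor's share = 1 − 0.37 = 0.63.
gY = gA + 0.37×7.89 + 0.63×g.
0.63×g = 6.07 − 0.83 − 2.9193 = 2.3207.
g = 2.3207 / 0.63 = 3.68365%.

3.684%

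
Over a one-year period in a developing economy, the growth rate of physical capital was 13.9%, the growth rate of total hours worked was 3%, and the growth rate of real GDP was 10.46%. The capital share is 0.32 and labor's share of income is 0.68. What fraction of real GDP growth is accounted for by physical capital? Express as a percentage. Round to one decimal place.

Physical capital contributed 0.32 × 13.9 = 4.448 pp.
Share of growth = 4.448 / 10.46 × 100 = 42.524%.

Physical capital accounted for 42.5% of growth.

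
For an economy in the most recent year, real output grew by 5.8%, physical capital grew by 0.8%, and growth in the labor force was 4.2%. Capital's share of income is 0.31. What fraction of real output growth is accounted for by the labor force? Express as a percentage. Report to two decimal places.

Labor's share = 1 − 0.31 = 0.69.
The labor force contributed 0.69 × 4.2 = 2.898 pp.
Share of growth = 2.898 / 5.8 × 100 = 49.9655%.

49.97%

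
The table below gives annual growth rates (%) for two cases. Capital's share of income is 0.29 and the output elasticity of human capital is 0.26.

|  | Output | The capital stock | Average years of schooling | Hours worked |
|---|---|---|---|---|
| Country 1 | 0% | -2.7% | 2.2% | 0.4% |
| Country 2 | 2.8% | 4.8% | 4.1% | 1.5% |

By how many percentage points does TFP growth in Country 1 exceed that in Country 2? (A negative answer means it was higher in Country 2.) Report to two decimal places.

Labor's share = 1 − 0.29 − 0.26 = 0.45.
Country 1: TFP = 0 + 0.783 − 0.572 − 0.18 = 0.031%.
Country 2: TFP = 2.8 − 1.392 − 1.066 − 0.675 = -0.333%.
Difference = 0.031 − (-0.333) = 0.364 pp.

0.36 percentage points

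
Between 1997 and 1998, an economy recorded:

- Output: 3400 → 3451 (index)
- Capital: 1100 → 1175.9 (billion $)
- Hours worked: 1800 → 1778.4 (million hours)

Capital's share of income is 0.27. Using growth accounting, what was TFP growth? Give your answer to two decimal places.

Output growth = (3451 − 3400) / 3400 = 1.5%.
Capital growth = (1175.9 − 1100) / 1100 = 6.9%.
Hours worked growth = (1778.4 − 1800) / 1800 = -1.2%.
Labor's share = 1 − 0.27 = 0.73.
Capital: 0.27 × 6.9 = 1.863 pp.
Hours worked: 0.73 × (-1.2) = -0.876 pp.
TFP growth = 1.5 − 0.987 = 0.513%.

0.51%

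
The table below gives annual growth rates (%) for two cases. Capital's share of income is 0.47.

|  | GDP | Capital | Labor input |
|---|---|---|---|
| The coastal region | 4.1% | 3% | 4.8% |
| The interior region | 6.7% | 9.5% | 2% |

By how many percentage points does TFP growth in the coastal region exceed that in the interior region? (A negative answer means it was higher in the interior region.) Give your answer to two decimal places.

Labor's share = 1 − 0.47 = 0.53.
The coastal region: TFP = 4.1 − 1.41 − 2.544 = 0.146%.
The interior region: TFP = 6.7 − 4.465 − 1.06 = 1.175%.
Difference = 0.146 − (1.175) = -1.029 pp.

-1.03 percentage points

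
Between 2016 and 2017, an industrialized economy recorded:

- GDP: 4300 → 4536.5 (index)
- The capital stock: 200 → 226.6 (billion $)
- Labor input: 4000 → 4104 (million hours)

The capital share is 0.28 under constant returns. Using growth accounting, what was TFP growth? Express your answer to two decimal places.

-0.10%

GDP growth = (4536.5 − 4300) / 4300 = 5.5%.
The capital stock growth = (226.6 − 200) / 200 = 13.3%.
Labor input growth = (4104 − 4000) / 4000 = 2.6%.
Labor's share = 1 − 0.28 = 0.72.
The capital stock: 0.28 × 13.3 = 3.724 pp.
Labor input: 0.72 × 2.6 = 1.872 pp.
TFP growth = 5.5 − 5.596 = -0.096%.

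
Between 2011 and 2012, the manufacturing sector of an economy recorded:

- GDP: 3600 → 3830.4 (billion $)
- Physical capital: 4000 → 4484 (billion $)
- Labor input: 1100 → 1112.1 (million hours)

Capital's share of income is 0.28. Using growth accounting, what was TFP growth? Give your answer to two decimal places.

GDP growth = (3830.4 − 3600) / 3600 = 6.4%.
Physical capital growth = (4484 − 4000) / 4000 = 12.1%.
Labor input growth = (1112.1 − 1100) / 1100 = 1.1%.
Labor's share = 1 − 0.28 = 0.72.
Physical capital: 0.28 × 12.1 = 3.388 pp.
Labor input: 0.72 × 1.1 = 0.792 pp.
TFP growth = 6.4 − 4.18 = 2.22%.

2.22%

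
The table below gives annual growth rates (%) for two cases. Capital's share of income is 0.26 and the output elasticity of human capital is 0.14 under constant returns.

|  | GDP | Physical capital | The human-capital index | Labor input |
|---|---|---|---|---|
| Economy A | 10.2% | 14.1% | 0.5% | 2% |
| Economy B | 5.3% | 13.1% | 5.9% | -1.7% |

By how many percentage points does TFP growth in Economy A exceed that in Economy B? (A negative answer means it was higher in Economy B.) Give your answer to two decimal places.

3.18 percentage points

Labor's share = 1 − 0.26 − 0.14 = 0.6.
Economy A: TFP = 10.2 − 3.666 − 0.07 − 1.2 = 5.264%.
Economy B: TFP = 5.3 − 3.406 − 0.826 + 1.02 = 2.088%.
Difference = 5.264 − (2.088) = 3.176 pp.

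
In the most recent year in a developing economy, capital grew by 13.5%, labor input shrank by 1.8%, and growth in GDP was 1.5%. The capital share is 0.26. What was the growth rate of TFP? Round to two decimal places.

-0.68%

Labor's share = 1 − 0.26 = 0.74.
Capital: 0.26 × 13.5 = 3.51 pp.
Labor input: 0.74 × (-1.8) = -1.332 pp.
TFP growth = 1.5 − 2.178 = -0.678%.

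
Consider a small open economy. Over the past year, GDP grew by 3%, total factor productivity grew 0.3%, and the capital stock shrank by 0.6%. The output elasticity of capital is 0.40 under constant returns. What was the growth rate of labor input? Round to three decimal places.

Labor's share = 1 − 0.4 = 0.6.
gY = gA + 0.4×(-0.6) + 0.6×g.
0.6×g = 3 − 0.3 + 0.24 = 2.94.
g = 2.94 / 0.6 = 4.9%.

Labor input grew 4.900%.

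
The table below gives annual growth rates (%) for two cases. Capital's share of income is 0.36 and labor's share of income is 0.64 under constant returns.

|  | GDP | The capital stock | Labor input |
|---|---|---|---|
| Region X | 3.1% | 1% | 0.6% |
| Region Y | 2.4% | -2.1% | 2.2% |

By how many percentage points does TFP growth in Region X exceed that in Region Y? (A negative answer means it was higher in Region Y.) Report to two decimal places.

0.61 percentage points

Labor's share = 1 − 0.36 = 0.64.
Region X: TFP = 3.1 − 0.36 − 0.384 = 2.356%.
Region Y: TFP = 2.4 + 0.756 − 1.408 = 1.748%.
Difference = 2.356 − (1.748) = 0.608 pp.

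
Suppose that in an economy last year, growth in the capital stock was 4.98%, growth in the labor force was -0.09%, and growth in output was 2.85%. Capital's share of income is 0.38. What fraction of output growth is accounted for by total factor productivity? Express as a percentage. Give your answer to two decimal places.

Labor's share = 1 − 0.38 = 0.62.
The capital stock: 0.38 × 4.98 = 1.8924 pp.
The labor force: 0.62 × (-0.09) = -0.0558 pp.
TFP growth = 2.85 − 1.8366 = 1.0134%.
TFP share of growth = 1.0134 / 2.85 × 100 = 35.5579%.

35.56%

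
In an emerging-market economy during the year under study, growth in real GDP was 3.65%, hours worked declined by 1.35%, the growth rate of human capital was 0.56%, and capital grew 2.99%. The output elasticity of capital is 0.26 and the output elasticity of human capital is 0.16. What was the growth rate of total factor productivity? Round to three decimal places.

3.566%

Labor's share = 1 − 0.26 − 0.16 = 0.58.
Capital: 0.26 × 2.99 = 0.7774 pp.
Human capital: 0.16 × 0.56 = 0.0896 pp.
Hours worked: 0.58 × (-1.35) = -0.783 pp.
TFP growth = 3.65 − 0.084 = 3.566%.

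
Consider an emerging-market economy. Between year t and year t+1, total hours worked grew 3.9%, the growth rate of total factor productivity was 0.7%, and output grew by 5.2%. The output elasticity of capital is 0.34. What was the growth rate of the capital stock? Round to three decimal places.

Labor's share = 1 − 0.34 = 0.66.
gY = gA + 0.66×3.9 + 0.34×g.
0.34×g = 5.2 − 0.7 − 2.574 = 1.926.
g = 1.926 / 0.34 = 5.66471%.

The capital stock grew 5.665%.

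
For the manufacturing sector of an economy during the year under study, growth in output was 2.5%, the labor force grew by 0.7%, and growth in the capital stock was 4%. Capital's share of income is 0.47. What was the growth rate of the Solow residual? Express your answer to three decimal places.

0.249%

Labor's share = 1 − 0.47 = 0.53.
The capital stock: 0.47 × 4 = 1.88 pp.
The labor force: 0.53 × 0.7 = 0.371 pp.
TFP growth = 2.5 − 2.251 = 0.249%.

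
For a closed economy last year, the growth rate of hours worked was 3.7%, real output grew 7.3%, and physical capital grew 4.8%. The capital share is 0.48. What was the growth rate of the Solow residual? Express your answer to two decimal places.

Labor's share = 1 − 0.48 = 0.52.
Physical capital: 0.48 × 4.8 = 2.304 pp.
Hours worked: 0.52 × 3.7 = 1.924 pp.
TFP growth = 7.3 − 4.228 = 3.072%.

3.07%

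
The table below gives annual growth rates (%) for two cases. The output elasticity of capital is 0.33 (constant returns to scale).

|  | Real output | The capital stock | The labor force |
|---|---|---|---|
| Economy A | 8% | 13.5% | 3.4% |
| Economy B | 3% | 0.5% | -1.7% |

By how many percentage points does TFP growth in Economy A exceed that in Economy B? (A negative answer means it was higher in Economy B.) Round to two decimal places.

-2.71 percentage points

Labor's share = 1 − 0.33 = 0.67.
Economy A: TFP = 8 − 4.455 − 2.278 = 1.267%.
Economy B: TFP = 3 − 0.165 + 1.139 = 3.974%.
Difference = 1.267 − (3.974) = -2.707 pp.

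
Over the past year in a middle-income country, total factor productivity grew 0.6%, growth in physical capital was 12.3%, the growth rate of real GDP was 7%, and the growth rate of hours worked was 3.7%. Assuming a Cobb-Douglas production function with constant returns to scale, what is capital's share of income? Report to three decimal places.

gY = gA + α·gK + (1−α)·gL, so gY − gA − gL = α(gK − gL).
7 − 0.6 − 3.7 = α × (12.3 − 3.7).
2.7 = 8.6 α, so α = 0.31395.

α = 0.314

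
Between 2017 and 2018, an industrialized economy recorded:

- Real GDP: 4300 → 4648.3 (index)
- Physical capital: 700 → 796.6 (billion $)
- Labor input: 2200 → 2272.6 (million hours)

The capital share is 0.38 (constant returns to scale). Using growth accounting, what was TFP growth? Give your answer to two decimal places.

Real GDP growth = (4648.3 − 4300) / 4300 = 8.1%.
Physical capital growth = (796.6 − 700) / 700 = 13.8%.
Labor input growth = (2272.6 − 2200) / 2200 = 3.3%.
Labor's share = 1 − 0.38 = 0.62.
Physical capital: 0.38 × 13.8 = 5.244 pp.
Labor input: 0.62 × 3.3 = 2.046 pp.
TFP growth = 8.1 − 7.29 = 0.81%.

0.81%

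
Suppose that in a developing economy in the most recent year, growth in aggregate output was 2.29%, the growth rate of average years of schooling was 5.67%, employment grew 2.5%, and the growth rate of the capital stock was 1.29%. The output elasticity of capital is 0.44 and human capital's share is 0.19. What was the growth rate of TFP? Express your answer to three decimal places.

Labor's share = 1 − 0.44 − 0.19 = 0.37.
The capital stock: 0.44 × 1.29 = 0.5676 pp.
Average years of schooling: 0.19 × 5.67 = 1.0773 pp.
Employment: 0.37 × 2.5 = 0.925 pp.
TFP growth = 2.29 − 2.5699 = -0.2799%.

-0.280%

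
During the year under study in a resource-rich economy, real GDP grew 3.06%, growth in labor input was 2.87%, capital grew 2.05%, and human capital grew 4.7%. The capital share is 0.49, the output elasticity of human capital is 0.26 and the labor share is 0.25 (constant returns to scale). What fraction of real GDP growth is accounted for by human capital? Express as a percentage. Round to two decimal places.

39.93%

Human capital contributed 0.26 × 4.7 = 1.222 pp.
Share of growth = 1.222 / 3.06 × 100 = 39.9346%.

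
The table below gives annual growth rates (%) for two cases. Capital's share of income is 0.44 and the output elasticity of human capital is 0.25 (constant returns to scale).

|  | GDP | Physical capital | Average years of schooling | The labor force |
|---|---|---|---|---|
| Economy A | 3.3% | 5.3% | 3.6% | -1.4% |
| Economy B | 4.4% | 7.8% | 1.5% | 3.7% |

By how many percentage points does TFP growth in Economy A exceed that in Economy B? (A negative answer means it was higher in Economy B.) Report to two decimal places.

Labor's share = 1 − 0.44 − 0.25 = 0.31.
Economy A: TFP = 3.3 − 2.332 − 0.9 + 0.434 = 0.502%.
Economy B: TFP = 4.4 − 3.432 − 0.375 − 1.147 = -0.554%.
Difference = 0.502 − (-0.554) = 1.056 pp.

1.06 percentage points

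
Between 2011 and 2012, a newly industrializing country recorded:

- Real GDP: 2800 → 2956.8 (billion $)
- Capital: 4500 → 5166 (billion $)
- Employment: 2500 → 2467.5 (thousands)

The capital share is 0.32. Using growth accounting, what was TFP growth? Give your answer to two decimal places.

Real GDP growth = (2956.8 − 2800) / 2800 = 5.6%.
Capital growth = (5166 − 4500) / 4500 = 14.8%.
Employment growth = (2467.5 − 2500) / 2500 = -1.3%.
Labor's share = 1 − 0.32 = 0.68.
Capital: 0.32 × 14.8 = 4.736 pp.
Employment: 0.68 × (-1.3) = -0.884 pp.
TFP growth = 5.6 − 3.852 = 1.748%.

1.75%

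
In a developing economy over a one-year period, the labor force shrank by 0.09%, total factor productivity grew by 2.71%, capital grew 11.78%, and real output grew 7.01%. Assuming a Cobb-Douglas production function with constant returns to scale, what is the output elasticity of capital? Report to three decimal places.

gY = gA + α·gK + (1−α)·gL, so gY − gA − gL = α(gK − gL).
7.01 − 2.71 + 0.09 = α × (11.78 − (-0.09)).
4.39 = 11.87 α, so α = 0.36984.

The output elasticity of capital is 0.370.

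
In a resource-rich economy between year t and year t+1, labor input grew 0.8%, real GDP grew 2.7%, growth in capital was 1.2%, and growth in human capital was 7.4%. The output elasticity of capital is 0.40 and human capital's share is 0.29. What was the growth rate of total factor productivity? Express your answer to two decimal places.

Labor's share = 1 − 0.4 − 0.29 = 0.31.
Capital: 0.4 × 1.2 = 0.48 pp.
Human capital: 0.29 × 7.4 = 2.146 pp.
Labor input: 0.31 × 0.8 = 0.248 pp.
TFP growth = 2.7 − 2.874 = -0.174%.

-0.17%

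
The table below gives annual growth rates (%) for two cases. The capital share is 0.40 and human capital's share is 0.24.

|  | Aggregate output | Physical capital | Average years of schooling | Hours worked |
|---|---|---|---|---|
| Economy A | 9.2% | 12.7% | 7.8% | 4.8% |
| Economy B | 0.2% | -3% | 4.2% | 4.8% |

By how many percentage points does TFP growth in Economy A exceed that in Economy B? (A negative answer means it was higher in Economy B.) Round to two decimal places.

1.86 percentage points

Labor's share = 1 − 0.4 − 0.24 = 0.36.
Economy A: TFP = 9.2 − 5.08 − 1.872 − 1.728 = 0.52%.
Economy B: TFP = 0.2 + 1.2 − 1.008 − 1.728 = -1.336%.
Difference = 0.52 − (-1.336) = 1.856 pp.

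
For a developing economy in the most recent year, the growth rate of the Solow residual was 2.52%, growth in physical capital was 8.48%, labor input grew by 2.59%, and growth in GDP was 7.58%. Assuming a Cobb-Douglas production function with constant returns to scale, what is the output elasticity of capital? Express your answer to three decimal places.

gY = gA + α·gK + (1−α)·gL, so gY − gA − gL = α(gK − gL).
7.58 − 2.52 − 2.59 = α × (8.48 − 2.59).
2.47 = 5.89 α, so α = 0.41935.

The output elasticity of capital is 0.419.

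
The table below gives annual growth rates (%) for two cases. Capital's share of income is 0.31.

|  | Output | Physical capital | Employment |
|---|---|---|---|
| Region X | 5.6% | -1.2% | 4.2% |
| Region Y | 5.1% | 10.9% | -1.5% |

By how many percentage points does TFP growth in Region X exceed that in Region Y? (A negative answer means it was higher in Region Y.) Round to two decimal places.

0.32 percentage points

Labor's share = 1 − 0.31 = 0.69.
Region X: TFP = 5.6 + 0.372 − 2.898 = 3.074%.
Region Y: TFP = 5.1 − 3.379 + 1.035 = 2.756%.
Difference = 3.074 − (2.756) = 0.318 pp.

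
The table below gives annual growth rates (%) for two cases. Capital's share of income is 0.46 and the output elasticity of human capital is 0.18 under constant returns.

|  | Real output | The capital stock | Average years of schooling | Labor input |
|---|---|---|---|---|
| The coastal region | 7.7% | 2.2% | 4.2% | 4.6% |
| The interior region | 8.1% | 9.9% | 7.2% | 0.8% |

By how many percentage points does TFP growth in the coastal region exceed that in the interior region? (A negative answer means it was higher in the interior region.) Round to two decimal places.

Labor's share = 1 − 0.46 − 0.18 = 0.36.
The coastal region: TFP = 7.7 − 1.012 − 0.756 − 1.656 = 4.276%.
The interior region: TFP = 8.1 − 4.554 − 1.296 − 0.288 = 1.962%.
Difference = 4.276 − (1.962) = 2.314 pp.

2.31 percentage points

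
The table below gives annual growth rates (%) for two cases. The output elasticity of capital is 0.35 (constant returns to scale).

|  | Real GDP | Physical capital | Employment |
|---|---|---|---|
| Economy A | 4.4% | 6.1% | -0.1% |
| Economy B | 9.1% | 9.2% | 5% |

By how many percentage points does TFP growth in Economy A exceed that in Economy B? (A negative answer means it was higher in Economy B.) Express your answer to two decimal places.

Labor's share = 1 − 0.35 = 0.65.
Economy A: TFP = 4.4 − 2.135 + 0.065 = 2.33%.
Economy B: TFP = 9.1 − 3.22 − 3.25 = 2.63%.
Difference = 2.33 − (2.63) = -0.3 pp.

-0.30 percentage points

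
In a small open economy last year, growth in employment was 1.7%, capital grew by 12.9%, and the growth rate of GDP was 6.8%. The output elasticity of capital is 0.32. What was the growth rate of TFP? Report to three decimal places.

Labor's share = 1 − 0.32 = 0.68.
Capital: 0.32 × 12.9 = 4.128 pp.
Employment: 0.68 × 1.7 = 1.156 pp.
TFP growth = 6.8 − 5.284 = 1.516%.

1.516%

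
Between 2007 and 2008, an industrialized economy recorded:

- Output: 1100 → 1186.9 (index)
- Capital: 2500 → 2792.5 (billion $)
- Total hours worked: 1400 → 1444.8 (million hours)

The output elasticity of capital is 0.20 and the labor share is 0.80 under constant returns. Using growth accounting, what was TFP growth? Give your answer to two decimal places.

Output growth = (1186.9 − 1100) / 1100 = 7.9%.
Capital growth = (2792.5 − 2500) / 2500 = 11.7%.
Total hours worked growth = (1444.8 − 1400) / 1400 = 3.2%.
Labor's share = 1 − 0.2 = 0.8.
Capital: 0.2 × 11.7 = 2.34 pp.
Total hours worked: 0.8 × 3.2 = 2.56 pp.
TFP growth = 7.9 − 4.9 = 3%.

3.00%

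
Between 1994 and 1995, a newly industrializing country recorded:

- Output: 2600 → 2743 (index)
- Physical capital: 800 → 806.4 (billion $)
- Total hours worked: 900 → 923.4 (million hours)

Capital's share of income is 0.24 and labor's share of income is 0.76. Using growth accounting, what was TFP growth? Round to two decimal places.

Output growth = (2743 − 2600) / 2600 = 5.5%.
Physical capital growth = (806.4 − 800) / 800 = 0.8%.
Total hours worked growth = (923.4 − 900) / 900 = 2.6%.
Labor's share = 1 − 0.24 = 0.76.
Physical capital: 0.24 × 0.8 = 0.192 pp.
Total hours worked: 0.76 × 2.6 = 1.976 pp.
TFP growth = 5.5 − 2.168 = 3.332%.

TFP growth was 3.33%.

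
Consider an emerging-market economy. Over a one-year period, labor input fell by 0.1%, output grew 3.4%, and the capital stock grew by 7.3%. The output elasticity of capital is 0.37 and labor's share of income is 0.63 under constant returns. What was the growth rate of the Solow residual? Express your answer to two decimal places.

Labor's share = 1 − 0.37 = 0.63.
The capital stock: 0.37 × 7.3 = 2.701 pp.
Labor input: 0.63 × (-0.1) = -0.063 pp.
TFP growth = 3.4 − 2.638 = 0.762%.

0.76%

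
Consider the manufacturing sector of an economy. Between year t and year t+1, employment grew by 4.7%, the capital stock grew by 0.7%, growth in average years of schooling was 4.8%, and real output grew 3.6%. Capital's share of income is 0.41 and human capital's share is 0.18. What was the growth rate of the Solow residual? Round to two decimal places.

The Solow residual grew 0.52%.

Labor's share = 1 − 0.41 − 0.18 = 0.41.
The capital stock: 0.41 × 0.7 = 0.287 pp.
Average years of schooling: 0.18 × 4.8 = 0.864 pp.
Employment: 0.41 × 4.7 = 1.927 pp.
TFP growth = 3.6 − 3.078 = 0.522%.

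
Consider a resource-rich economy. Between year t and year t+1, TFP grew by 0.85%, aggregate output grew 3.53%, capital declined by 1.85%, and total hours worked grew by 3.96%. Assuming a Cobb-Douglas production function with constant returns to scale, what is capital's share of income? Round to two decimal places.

gY = gA + α·gK + (1−α)·gL, so gY − gA − gL = α(gK − gL).
3.53 − 0.85 − 3.96 = α × (-1.85 − 3.96).
-1.28 = -5.81 α, so α = 0.2203.

Capital's share of income is 0.22.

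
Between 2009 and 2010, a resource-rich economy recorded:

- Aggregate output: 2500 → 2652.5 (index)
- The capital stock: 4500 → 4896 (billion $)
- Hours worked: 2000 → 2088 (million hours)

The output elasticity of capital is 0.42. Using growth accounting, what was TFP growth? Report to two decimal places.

Aggregate output growth = (2652.5 − 2500) / 2500 = 6.1%.
The capital stock growth = (4896 − 4500) / 4500 = 8.8%.
Hours worked growth = (2088 − 2000) / 2000 = 4.4%.
Labor's share = 1 − 0.42 = 0.58.
The capital stock: 0.42 × 8.8 = 3.696 pp.
Hours worked: 0.58 × 4.4 = 2.552 pp.
TFP growth = 6.1 − 6.248 = -0.148%.

-0.15%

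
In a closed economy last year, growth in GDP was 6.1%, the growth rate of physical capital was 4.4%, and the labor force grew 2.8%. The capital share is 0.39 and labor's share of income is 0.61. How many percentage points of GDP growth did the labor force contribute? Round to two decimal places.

Labor's share = 1 − 0.39 = 0.61.
Contribution = share × growth = 0.61 × 2.8 = 1.708 pp.

1.71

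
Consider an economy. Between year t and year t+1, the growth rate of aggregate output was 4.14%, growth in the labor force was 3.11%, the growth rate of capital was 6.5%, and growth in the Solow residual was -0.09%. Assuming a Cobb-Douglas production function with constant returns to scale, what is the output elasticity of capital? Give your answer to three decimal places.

gY = gA + α·gK + (1−α)·gL, so gY − gA − gL = α(gK − gL).
4.14 + 0.09 − 3.11 = α × (6.5 − 3.11).
1.12 = 3.39 α, so α = 0.33038.

α = 0.330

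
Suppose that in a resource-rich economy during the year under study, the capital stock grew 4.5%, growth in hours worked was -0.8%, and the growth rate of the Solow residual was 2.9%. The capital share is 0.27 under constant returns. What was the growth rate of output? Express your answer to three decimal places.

3.531%

Labor's share = 1 − 0.27 = 0.73.
The capital stock: 0.27 × 4.5 = 1.215 pp.
Hours worked: 0.73 × (-0.8) = -0.584 pp.
Output growth = 2.9 + 0.631 = 3.531%.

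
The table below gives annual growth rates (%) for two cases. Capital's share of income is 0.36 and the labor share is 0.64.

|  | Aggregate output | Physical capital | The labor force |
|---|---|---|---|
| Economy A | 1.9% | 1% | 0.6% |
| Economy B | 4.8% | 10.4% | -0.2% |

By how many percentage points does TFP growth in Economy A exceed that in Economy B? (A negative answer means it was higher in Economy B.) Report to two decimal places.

Labor's share = 1 − 0.36 = 0.64.
Economy A: TFP = 1.9 − 0.36 − 0.384 = 1.156%.
Economy B: TFP = 4.8 − 3.744 + 0.128 = 1.184%.
Difference = 1.156 − (1.184) = -0.028 pp.

-0.03 percentage points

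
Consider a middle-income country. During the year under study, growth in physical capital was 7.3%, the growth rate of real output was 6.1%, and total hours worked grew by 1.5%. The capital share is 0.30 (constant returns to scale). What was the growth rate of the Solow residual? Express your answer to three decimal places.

The Solow residual growth was 2.860%.

Labor's share = 1 − 0.3 = 0.7.
Physical capital: 0.3 × 7.3 = 2.19 pp.
Total hours worked: 0.7 × 1.5 = 1.05 pp.
TFP growth = 6.1 − 3.24 = 2.86%.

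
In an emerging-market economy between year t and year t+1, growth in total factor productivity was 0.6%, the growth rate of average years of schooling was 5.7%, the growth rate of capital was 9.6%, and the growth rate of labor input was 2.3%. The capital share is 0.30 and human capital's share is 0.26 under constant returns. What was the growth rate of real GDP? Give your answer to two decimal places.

5.97%

Labor's share = 1 − 0.3 − 0.26 = 0.44.
Capital: 0.3 × 9.6 = 2.88 pp.
Average years of schooling: 0.26 × 5.7 = 1.482 pp.
Labor input: 0.44 × 2.3 = 1.012 pp.
Output growth = 0.6 + 5.374 = 5.974%.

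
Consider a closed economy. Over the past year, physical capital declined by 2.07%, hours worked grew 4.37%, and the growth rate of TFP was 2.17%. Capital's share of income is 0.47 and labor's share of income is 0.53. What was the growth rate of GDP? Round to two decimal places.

GDP grew 3.51%.

Labor's share = 1 − 0.47 = 0.53.
Physical capital: 0.47 × (-2.07) = -0.9729 pp.
Hours worked: 0.53 × 4.37 = 2.3161 pp.
Output growth = 2.17 + 1.3432 = 3.5132%.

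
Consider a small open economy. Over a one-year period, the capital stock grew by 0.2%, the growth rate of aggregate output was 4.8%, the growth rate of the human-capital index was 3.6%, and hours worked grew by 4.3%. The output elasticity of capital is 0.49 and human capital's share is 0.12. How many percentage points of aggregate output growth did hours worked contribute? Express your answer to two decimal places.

Labor's share = 1 − 0.49 − 0.12 = 0.39.
Contribution = share × growth = 0.39 × 4.3 = 1.677 pp.

1.68 pp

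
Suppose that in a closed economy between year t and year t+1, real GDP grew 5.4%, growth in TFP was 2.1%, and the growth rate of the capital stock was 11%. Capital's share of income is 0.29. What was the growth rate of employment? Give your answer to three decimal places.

Labor's share = 1 − 0.29 = 0.71.
gY = gA + 0.29×11 + 0.71×g.
0.71×g = 5.4 − 2.1 − 3.19 = 0.11.
g = 0.11 / 0.71 = 0.15493%.

0.155%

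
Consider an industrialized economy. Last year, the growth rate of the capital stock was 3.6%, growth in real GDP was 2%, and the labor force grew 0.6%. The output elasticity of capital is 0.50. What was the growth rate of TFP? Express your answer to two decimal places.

Labor's share = 1 − 0.5 = 0.5.
The capital stock: 0.5 × 3.6 = 1.8 pp.
The labor force: 0.5 × 0.6 = 0.3 pp.
TFP growth = 2 − 2.1 = -0.1%.

-0.10%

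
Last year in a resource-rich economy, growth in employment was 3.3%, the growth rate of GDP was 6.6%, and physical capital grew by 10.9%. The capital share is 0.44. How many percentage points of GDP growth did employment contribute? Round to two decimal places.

Labor's share = 1 − 0.44 = 0.56.
Contribution = share × growth = 0.56 × 3.3 = 1.848 pp.

1.85 pp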